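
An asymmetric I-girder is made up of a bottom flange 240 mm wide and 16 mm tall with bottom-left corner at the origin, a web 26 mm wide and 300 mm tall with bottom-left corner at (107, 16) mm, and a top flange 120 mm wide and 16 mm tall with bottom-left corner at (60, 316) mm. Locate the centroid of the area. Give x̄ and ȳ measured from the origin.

x̄ = 120.00 mm, ȳ = 143.63 mm

bottom flange: A = 240 × 16 = 3840.00, centroid at (120.00, 8.00).
web: A = 26 × 300 = 7800.00, centroid at (120.00, 166.00).
top flange: A = 120 × 16 = 1920.00, centroid at (120.00, 324.00).
ΣA = 13560.00 mm²
ΣAx̄ = (3840.00)(120.00) + (7800.00)(120.00) + (1920.00)(120.00) = 1627200.00 mm³
ΣAȳ = (3840.00)(8.00) + (7800.00)(166.00) + (1920.00)(324.00) = 1947600.00 mm³
x̄ = 1627200.00 / 13560.00 = 120.00 mm
ȳ = 1947600.00 / 13560.00 = 143.63 mm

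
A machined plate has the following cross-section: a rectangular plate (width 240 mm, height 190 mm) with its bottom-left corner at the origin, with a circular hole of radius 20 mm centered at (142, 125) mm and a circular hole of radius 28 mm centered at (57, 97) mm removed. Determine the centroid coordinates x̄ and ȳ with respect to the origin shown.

x̄ = 123.04 mm, ȳ = 93.98 mm

Part | A | x̄ᵢ | ȳᵢ | A·x̄ᵢ | A·ȳᵢ
plate | 45600.00 | 120.00 | 95.00 | 5472000.00 | 4332000.00
hole 1 | -1256.64 | 142.00 | 125.00 | -178442.46 | -157079.63
hole 2 | -2463.01 | 57.00 | 97.00 | -140391.49 | -238911.84
Σ | 41880.35 |  |  | 5153166.04 | 3936008.53
x̄ = 5153166.04 / 41880.35 = 123.04 mm
ȳ = 3936008.53 / 41880.35 = 93.98 mm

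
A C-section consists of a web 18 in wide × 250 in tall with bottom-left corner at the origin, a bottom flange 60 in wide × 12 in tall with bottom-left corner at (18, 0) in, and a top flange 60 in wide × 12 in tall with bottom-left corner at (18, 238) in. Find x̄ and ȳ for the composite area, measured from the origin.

x̄ = 18.45 in, ȳ = 125.00 in

web: A = 18 × 250 = 4500.00, centroid at (9.00, 125.00).
bottom flange: A = 60 × 12 = 720.00, centroid at (48.00, 6.00).
top flange: A = 60 × 12 = 720.00, centroid at (48.00, 244.00).
ΣA = 5940.00 in², ΣAx̄ = 109620.00 in³, ΣAȳ = 742500.00 in³.
x̄ = 109620.00/5940.00 = 18.45 in; ȳ = 742500.00/5940.00 = 125.00 in.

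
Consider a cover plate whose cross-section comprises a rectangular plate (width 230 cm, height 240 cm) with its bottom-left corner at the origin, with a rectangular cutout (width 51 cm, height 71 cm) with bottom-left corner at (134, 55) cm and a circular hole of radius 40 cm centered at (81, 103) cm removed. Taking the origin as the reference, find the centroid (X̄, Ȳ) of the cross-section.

plate: A = 230 × 240 = 55200.00, centroid at (115.00, 120.00).
hole 1: A = −(51 × 71) = -3621.00, centroid at (159.50, 90.50).
hole 2: A = −π·40² = -5026.55, centroid at (81.00, 103.00).
ΣA = 46552.45 cm², ΣAX̄ = 5363300.09 cm³, ΣAȲ = 5778565.03 cm³.
X̄ = 5363300.09/46552.45 = 115.21 cm; Ȳ = 5778565.03/46552.45 = 124.13 cm.

X̄ = 115.21 cm, Ȳ = 124.13 cm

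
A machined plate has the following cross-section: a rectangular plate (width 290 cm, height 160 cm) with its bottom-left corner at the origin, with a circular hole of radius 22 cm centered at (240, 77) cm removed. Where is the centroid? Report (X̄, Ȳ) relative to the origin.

plate: A = 290 × 160 = 46400.00, centroid at (145.00, 80.00).
hole: A = −π·22² = -1520.53, centroid at (240.00, 77.00).
ΣA = 44879.47 cm²
ΣAX̄ = (46400.00)(145.00) + (-1520.53)(240.00) = 6363072.60 cm³
ΣAȲ = (46400.00)(80.00) + (-1520.53)(77.00) = 3594919.12 cm³
X̄ = 6363072.60 / 44879.47 = 141.78 cm
Ȳ = 3594919.12 / 44879.47 = 80.10 cm

X̄ = 141.78 cm, Ȳ = 80.10 cm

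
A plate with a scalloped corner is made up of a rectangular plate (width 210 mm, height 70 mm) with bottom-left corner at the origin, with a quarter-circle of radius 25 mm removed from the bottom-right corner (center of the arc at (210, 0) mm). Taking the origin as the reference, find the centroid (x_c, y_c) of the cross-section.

plate: A = 210 × 70 = 14700.00, centroid at (105.00, 35.00).
removed quarter-circle: A = −¼π·25² = -490.87, centroid at (199.39, 10.61).
ΣA = 14209.13 mm², ΣAx_c = 1445624.82 mm³, ΣAy_c = 509291.67 mm³.
x_c = 1445624.82/14209.13 = 101.74 mm; y_c = 509291.67/14209.13 = 35.84 mm.

x_c = 101.74 mm, y_c = 35.84 mm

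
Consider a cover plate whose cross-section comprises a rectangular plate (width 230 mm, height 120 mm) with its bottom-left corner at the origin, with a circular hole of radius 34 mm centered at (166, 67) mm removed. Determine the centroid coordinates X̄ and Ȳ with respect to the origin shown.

Part | A | x̄ᵢ | ȳᵢ | A·x̄ᵢ | A·ȳᵢ
plate | 27600.00 | 115.00 | 60.00 | 3174000.00 | 1656000.00
hole | -3631.68 | 166.00 | 67.00 | -602859.06 | -243322.63
Σ | 23968.32 |  |  | 2571140.94 | 1412677.37
X̄ = 2571140.94 / 23968.32 = 107.27 mm
Ȳ = 1412677.37 / 23968.32 = 58.94 mm

X̄ = 107.27 mm, Ȳ = 58.94 mm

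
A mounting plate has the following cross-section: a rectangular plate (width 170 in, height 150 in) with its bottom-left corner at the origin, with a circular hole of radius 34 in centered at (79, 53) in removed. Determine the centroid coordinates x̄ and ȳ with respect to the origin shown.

plate: A = 170 × 150 = 25500.00, centroid at (85.00, 75.00).
hole: A = −π·34² = -3631.68, centroid at (79.00, 53.00).
ΣA = 21868.32 in²
ΣAx̄ = (25500.00)(85.00) + (-3631.68)(79.00) = 1880597.19 in³
ΣAȳ = (25500.00)(75.00) + (-3631.68)(53.00) = 1720020.90 in³
x̄ = 1880597.19 / 21868.32 = 86.00 in
ȳ = 1720020.90 / 21868.32 = 78.65 in

x̄ = 86.00 in, ȳ = 78.65 in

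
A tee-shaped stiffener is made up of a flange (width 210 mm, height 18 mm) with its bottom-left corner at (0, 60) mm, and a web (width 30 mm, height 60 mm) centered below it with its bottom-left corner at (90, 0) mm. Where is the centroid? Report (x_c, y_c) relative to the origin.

Part | A | x̄ᵢ | ȳᵢ | A·x̄ᵢ | A·ȳᵢ
web | 1800.00 | 105.00 | 30.00 | 189000.00 | 54000.00
flange | 3780.00 | 105.00 | 69.00 | 396900.00 | 260820.00
Σ | 5580.00 |  |  | 585900.00 | 314820.00
x_c = 585900.00 / 5580.00 = 105.00 mm
y_c = 314820.00 / 5580.00 = 56.42 mm

x_c = 105.00 mm, y_c = 56.42 mm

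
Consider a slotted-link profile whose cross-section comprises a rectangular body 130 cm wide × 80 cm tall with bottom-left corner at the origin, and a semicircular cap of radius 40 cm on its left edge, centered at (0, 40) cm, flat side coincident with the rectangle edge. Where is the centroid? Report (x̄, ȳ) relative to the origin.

Part | A | x̄ᵢ | ȳᵢ | A·x̄ᵢ | A·ȳᵢ
rectangular body | 10400.00 | 65.00 | 40.00 | 676000.00 | 416000.00
semicircular end | 2513.27 | -16.98 | 40.00 | -42666.67 | 100530.96
Σ | 12913.27 |  |  | 633333.33 | 516530.96
x̄ = 633333.33 / 12913.27 = 49.05 cm
ȳ = 516530.96 / 12913.27 = 40.00 cm

x̄ = 49.05 cm, ȳ = 40.00 cm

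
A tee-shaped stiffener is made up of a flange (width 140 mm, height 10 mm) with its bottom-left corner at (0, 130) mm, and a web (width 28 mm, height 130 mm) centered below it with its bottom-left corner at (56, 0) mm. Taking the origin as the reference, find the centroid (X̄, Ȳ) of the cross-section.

X̄ = 70.00 mm, Ȳ = 84.44 mm

web: A = 28 × 130 = 3640.00, centroid at (70.00, 65.00).
flange: A = 140 × 10 = 1400.00, centroid at (70.00, 135.00).
ΣA = 5040.00 mm²
ΣAX̄ = (3640.00)(70.00) + (1400.00)(70.00) = 352800.00 mm³
ΣAȲ = (3640.00)(65.00) + (1400.00)(135.00) = 425600.00 mm³
X̄ = 352800.00 / 5040.00 = 70.00 mm
Ȳ = 425600.00 / 5040.00 = 84.44 mm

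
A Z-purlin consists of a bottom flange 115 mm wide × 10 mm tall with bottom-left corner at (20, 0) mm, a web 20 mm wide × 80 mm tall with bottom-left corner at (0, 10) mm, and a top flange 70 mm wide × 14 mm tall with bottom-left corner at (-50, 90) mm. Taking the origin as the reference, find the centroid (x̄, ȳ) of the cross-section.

x̄ = 24.24 mm, ȳ = 48.47 mm

bottom flange: A = 115 × 10 = 1150.00, centroid at (77.50, 5.00).
web: A = 20 × 80 = 1600.00, centroid at (10.00, 50.00).
top flange: A = 70 × 14 = 980.00, centroid at (-15.00, 97.00).
ΣA = 3730.00 mm², ΣAx̄ = 90425.00 mm³, ΣAȳ = 180810.00 mm³.
x̄ = 90425.00/3730.00 = 24.24 mm; ȳ = 180810.00/3730.00 = 48.47 mm.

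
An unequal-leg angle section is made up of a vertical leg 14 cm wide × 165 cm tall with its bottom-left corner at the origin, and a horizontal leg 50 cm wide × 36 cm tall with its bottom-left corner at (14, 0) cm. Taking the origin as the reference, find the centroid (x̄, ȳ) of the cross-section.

x̄ = 21.01 cm, ȳ = 54.25 cm

vertical leg: A = 14 × 165 = 2310.00, centroid at (7.00, 82.50).
horizontal leg: A = 50 × 36 = 1800.00, centroid at (39.00, 18.00).
ΣA = 4110.00 cm², ΣAx̄ = 86370.00 cm³, ΣAȳ = 222975.00 cm³.
x̄ = 86370.00/4110.00 = 21.01 cm; ȳ = 222975.00/4110.00 = 54.25 cm.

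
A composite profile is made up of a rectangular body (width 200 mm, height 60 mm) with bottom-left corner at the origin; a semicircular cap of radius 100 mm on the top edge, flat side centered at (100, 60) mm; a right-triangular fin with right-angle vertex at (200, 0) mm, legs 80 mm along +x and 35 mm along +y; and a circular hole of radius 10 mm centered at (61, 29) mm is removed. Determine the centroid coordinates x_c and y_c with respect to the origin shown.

rectangular body: A = 200 × 60 = 12000.00, centroid at (100.00, 30.00).
semicircular top: A = ½π·100² = 15707.96, centroid at (100.00, 102.44).
triangular fin: A = ½·80·35 = 1400.00, centroid at (226.67, 11.67).
hole: A = −π·10² = -314.16, centroid at (61.00, 29.00).
ΣA = 28793.80 mm², ΣAx_c = 3068965.94 mm³, ΣAy_c = 1976367.18 mm³.
x_c = 3068965.94/28793.80 = 106.58 mm; y_c = 1976367.18/28793.80 = 68.64 mm.

x_c = 106.58 mm, y_c = 68.64 mm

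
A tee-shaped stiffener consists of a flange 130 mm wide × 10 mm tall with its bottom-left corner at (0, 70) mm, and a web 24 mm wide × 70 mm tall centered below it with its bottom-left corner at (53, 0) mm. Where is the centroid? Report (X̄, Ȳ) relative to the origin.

web: A = 24 × 70 = 1680.00, centroid at (65.00, 35.00).
flange: A = 130 × 10 = 1300.00, centroid at (65.00, 75.00).
ΣA = 2980.00 mm², ΣAX̄ = 193700.00 mm³, ΣAȲ = 156300.00 mm³.
X̄ = 193700.00/2980.00 = 65.00 mm; Ȳ = 156300.00/2980.00 = 52.45 mm.

X̄ = 65.00 mm, Ȳ = 52.45 mm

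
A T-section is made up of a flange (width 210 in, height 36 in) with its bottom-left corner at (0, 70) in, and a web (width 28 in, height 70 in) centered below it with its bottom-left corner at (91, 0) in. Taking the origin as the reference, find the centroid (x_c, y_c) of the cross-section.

web: A = 28 × 70 = 1960.00, centroid at (105.00, 35.00).
flange: A = 210 × 36 = 7560.00, centroid at (105.00, 88.00).
ΣA = 9520.00 in²
ΣAx_c = (1960.00)(105.00) + (7560.00)(105.00) = 999600.00 in³
ΣAy_c = (1960.00)(35.00) + (7560.00)(88.00) = 733880.00 in³
x_c = 999600.00 / 9520.00 = 105.00 in
y_c = 733880.00 / 9520.00 = 77.09 in

x_c = 105.00 in, y_c = 77.09 in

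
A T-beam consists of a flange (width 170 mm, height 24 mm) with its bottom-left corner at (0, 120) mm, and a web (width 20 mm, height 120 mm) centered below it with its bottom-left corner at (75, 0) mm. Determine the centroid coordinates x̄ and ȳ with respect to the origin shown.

x̄ = 85.00 mm, ȳ = 105.33 mm

web: A = 20 × 120 = 2400.00, centroid at (85.00, 60.00).
flange: A = 170 × 24 = 4080.00, centroid at (85.00, 132.00).
ΣA = 6480.00 mm², ΣAx̄ = 550800.00 mm³, ΣAȳ = 682560.00 mm³.
x̄ = 550800.00/6480.00 = 85.00 mm; ȳ = 682560.00/6480.00 = 105.33 mm.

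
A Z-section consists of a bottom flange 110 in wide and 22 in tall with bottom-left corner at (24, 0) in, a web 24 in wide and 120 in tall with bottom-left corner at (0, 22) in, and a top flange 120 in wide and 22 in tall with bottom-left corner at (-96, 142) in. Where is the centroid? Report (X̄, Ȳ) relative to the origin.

X̄ = 16.46 in, Ȳ = 83.97 in

bottom flange: A = 110 × 22 = 2420.00, centroid at (79.00, 11.00).
web: A = 24 × 120 = 2880.00, centroid at (12.00, 82.00).
top flange: A = 120 × 22 = 2640.00, centroid at (-36.00, 153.00).
ΣA = 7940.00 in², ΣAX̄ = 130700.00 in³, ΣAȲ = 666700.00 in³.
X̄ = 130700.00/7940.00 = 16.46 in; Ȳ = 666700.00/7940.00 = 83.97 in.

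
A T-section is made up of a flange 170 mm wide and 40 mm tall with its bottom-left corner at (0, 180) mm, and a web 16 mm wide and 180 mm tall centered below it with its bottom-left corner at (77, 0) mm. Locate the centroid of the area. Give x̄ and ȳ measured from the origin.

x̄ = 85.00 mm, ȳ = 167.27 mm

Part | A | x̄ᵢ | ȳᵢ | A·x̄ᵢ | A·ȳᵢ
web | 2880.00 | 85.00 | 90.00 | 244800.00 | 259200.00
flange | 6800.00 | 85.00 | 200.00 | 578000.00 | 1360000.00
Σ | 9680.00 |  |  | 822800.00 | 1619200.00
x̄ = 822800.00 / 9680.00 = 85.00 mm
ȳ = 1619200.00 / 9680.00 = 167.27 mm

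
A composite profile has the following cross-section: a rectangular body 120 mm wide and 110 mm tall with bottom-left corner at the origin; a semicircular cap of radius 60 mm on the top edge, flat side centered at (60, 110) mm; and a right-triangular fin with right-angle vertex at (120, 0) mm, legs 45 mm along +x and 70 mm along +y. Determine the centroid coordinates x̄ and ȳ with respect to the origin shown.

rectangular body: A = 120 × 110 = 13200.00, centroid at (60.00, 55.00).
semicircular top: A = ½π·60² = 5654.87, centroid at (60.00, 135.46).
triangular fin: A = ½·45·70 = 1575.00, centroid at (135.00, 23.33).
ΣA = 20429.87 mm²
ΣAx̄ = (13200.00)(60.00) + (5654.87)(60.00) + (1575.00)(135.00) = 1343917.01 mm³
ΣAȳ = (13200.00)(55.00) + (5654.87)(135.46) + (1575.00)(23.33) = 1528785.35 mm³
x̄ = 1343917.01 / 20429.87 = 65.78 mm
ȳ = 1528785.35 / 20429.87 = 74.83 mm

x̄ = 65.78 mm, ȳ = 74.83 mm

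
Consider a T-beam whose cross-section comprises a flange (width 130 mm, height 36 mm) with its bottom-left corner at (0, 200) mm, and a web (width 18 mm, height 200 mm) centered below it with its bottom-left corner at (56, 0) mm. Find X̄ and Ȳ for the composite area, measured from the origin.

Part | A | x̄ᵢ | ȳᵢ | A·x̄ᵢ | A·ȳᵢ
web | 3600.00 | 65.00 | 100.00 | 234000.00 | 360000.00
flange | 4680.00 | 65.00 | 218.00 | 304200.00 | 1020240.00
Σ | 8280.00 |  |  | 538200.00 | 1380240.00
X̄ = 538200.00 / 8280.00 = 65.00 mm
Ȳ = 1380240.00 / 8280.00 = 166.70 mm

X̄ = 65.00 mm, Ȳ = 166.70 mm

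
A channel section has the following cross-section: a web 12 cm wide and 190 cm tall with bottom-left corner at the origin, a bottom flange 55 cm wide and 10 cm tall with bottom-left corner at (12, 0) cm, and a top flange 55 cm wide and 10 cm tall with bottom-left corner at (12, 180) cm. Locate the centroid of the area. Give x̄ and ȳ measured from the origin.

x̄ = 16.90 cm, ȳ = 95.00 cm

web: A = 12 × 190 = 2280.00, centroid at (6.00, 95.00).
bottom flange: A = 55 × 10 = 550.00, centroid at (39.50, 5.00).
top flange: A = 55 × 10 = 550.00, centroid at (39.50, 185.00).
ΣA = 3380.00 cm²
ΣAx̄ = (2280.00)(6.00) + (550.00)(39.50) + (550.00)(39.50) = 57130.00 cm³
ΣAȳ = (2280.00)(95.00) + (550.00)(5.00) + (550.00)(185.00) = 321100.00 cm³
x̄ = 57130.00 / 3380.00 = 16.90 cm
ȳ = 321100.00 / 3380.00 = 95.00 cm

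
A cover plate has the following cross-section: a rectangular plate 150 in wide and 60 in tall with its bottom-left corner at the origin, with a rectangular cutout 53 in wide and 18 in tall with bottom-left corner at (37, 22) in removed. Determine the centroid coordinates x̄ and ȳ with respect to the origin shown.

x̄ = 76.36 in, ȳ = 29.88 in

plate: A = 150 × 60 = 9000.00, centroid at (75.00, 30.00).
hole: A = −(53 × 18) = -954.00, centroid at (63.50, 31.00).
ΣA = 8046.00 in²
ΣAx̄ = (9000.00)(75.00) + (-954.00)(63.50) = 614421.00 in³
ΣAȳ = (9000.00)(30.00) + (-954.00)(31.00) = 240426.00 in³
x̄ = 614421.00 / 8046.00 = 76.36 in
ȳ = 240426.00 / 8046.00 = 29.88 in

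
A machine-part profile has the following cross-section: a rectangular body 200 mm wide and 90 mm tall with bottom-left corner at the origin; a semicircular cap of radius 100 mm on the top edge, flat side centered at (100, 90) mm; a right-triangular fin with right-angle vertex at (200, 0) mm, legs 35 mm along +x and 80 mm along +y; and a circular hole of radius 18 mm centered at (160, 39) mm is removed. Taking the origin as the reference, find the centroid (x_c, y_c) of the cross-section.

x_c = 102.79 mm, y_c = 84.72 mm

Part | A | x̄ᵢ | ȳᵢ | A·x̄ᵢ | A·ȳᵢ
rectangular body | 18000.00 | 100.00 | 45.00 | 1800000.00 | 810000.00
semicircular top | 15707.96 | 100.00 | 132.44 | 1570796.33 | 2080383.36
triangular fin | 1400.00 | 211.67 | 26.67 | 296333.33 | 37333.33
hole | -1017.88 | 160.00 | 39.00 | -162860.16 | -39697.16
Σ | 34090.09 |  |  | 3504269.50 | 2888019.53
x_c = 3504269.50 / 34090.09 = 102.79 mm
y_c = 2888019.53 / 34090.09 = 84.72 mm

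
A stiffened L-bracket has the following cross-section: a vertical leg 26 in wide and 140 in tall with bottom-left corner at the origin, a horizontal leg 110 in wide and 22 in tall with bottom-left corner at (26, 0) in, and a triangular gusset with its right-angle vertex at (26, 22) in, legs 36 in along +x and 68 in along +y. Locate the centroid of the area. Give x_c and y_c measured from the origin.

x_c = 39.79 in, y_c = 46.14 in

vertical leg: A = 26 × 140 = 3640.00, centroid at (13.00, 70.00).
horizontal leg: A = 110 × 22 = 2420.00, centroid at (81.00, 11.00).
gusset: A = ½·36·68 = 1224.00, centroid at (38.00, 44.67).
ΣA = 7284.00 in², ΣAx_c = 289852.00 in³, ΣAy_c = 336092.00 in³.
x_c = 289852.00/7284.00 = 39.79 in; y_c = 336092.00/7284.00 = 46.14 in.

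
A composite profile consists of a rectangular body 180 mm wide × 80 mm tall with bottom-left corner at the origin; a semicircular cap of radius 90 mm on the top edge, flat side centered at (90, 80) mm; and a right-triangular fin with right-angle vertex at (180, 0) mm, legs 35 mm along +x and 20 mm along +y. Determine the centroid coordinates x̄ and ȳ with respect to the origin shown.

x̄ = 91.30 mm, ȳ = 75.79 mm

rectangular body: A = 180 × 80 = 14400.00, centroid at (90.00, 40.00).
semicircular top: A = ½π·90² = 12723.45, centroid at (90.00, 118.20).
triangular fin: A = ½·35·20 = 350.00, centroid at (191.67, 6.67).
ΣA = 27473.45 mm²
ΣAx̄ = (14400.00)(90.00) + (12723.45)(90.00) + (350.00)(191.67) = 2508193.86 mm³
ΣAȳ = (14400.00)(40.00) + (12723.45)(118.20) + (350.00)(6.67) = 2082209.35 mm³
x̄ = 2508193.86 / 27473.45 = 91.30 mm
ȳ = 2082209.35 / 27473.45 = 75.79 mm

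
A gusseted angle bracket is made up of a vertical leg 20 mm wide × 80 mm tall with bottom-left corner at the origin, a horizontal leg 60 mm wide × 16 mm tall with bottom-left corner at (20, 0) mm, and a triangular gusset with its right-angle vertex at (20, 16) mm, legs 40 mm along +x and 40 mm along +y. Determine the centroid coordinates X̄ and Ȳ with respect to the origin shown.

X̄ = 26.98 mm, Ȳ = 28.32 mm

vertical leg: A = 20 × 80 = 1600.00, centroid at (10.00, 40.00).
horizontal leg: A = 60 × 16 = 960.00, centroid at (50.00, 8.00).
gusset: A = ½·40·40 = 800.00, centroid at (33.33, 29.33).
ΣA = 3360.00 mm²
ΣAX̄ = (1600.00)(10.00) + (960.00)(50.00) + (800.00)(33.33) = 90666.67 mm³
ΣAȲ = (1600.00)(40.00) + (960.00)(8.00) + (800.00)(29.33) = 95146.67 mm³
X̄ = 90666.67 / 3360.00 = 26.98 mm
Ȳ = 95146.67 / 3360.00 = 28.32 mm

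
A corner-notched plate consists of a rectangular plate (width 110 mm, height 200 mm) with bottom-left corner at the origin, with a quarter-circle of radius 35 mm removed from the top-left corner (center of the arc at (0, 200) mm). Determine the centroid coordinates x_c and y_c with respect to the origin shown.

x_c = 56.84 mm, y_c = 96.11 mm

plate: A = 110 × 200 = 22000.00, centroid at (55.00, 100.00).
removed quarter-circle: A = −¼π·35² = -962.11, centroid at (14.85, 185.15).
ΣA = 21037.89 mm²
ΣAx_c = (22000.00)(55.00) + (-962.11)(14.85) = 1195708.33 mm³
ΣAy_c = (22000.00)(100.00) + (-962.11)(185.15) = 2021869.12 mm³
x_c = 1195708.33 / 21037.89 = 56.84 mm
y_c = 2021869.12 / 21037.89 = 96.11 mm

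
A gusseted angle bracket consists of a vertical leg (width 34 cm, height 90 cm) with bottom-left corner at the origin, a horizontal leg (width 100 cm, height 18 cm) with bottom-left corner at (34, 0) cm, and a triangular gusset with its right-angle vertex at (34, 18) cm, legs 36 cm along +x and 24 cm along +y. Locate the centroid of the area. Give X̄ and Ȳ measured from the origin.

vertical leg: A = 34 × 90 = 3060.00, centroid at (17.00, 45.00).
horizontal leg: A = 100 × 18 = 1800.00, centroid at (84.00, 9.00).
gusset: A = ½·36·24 = 432.00, centroid at (46.00, 26.00).
ΣA = 5292.00 cm²
ΣAX̄ = (3060.00)(17.00) + (1800.00)(84.00) + (432.00)(46.00) = 223092.00 cm³
ΣAȲ = (3060.00)(45.00) + (1800.00)(9.00) + (432.00)(26.00) = 165132.00 cm³
X̄ = 223092.00 / 5292.00 = 42.16 cm
Ȳ = 165132.00 / 5292.00 = 31.20 cm

X̄ = 42.16 cm, Ȳ = 31.20 cm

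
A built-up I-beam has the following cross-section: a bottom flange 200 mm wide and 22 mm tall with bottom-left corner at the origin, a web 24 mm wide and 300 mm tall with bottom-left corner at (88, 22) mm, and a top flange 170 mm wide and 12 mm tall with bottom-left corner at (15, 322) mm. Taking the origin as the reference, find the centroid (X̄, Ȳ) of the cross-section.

X̄ = 100.00 mm, Ȳ = 143.40 mm

Part | A | x̄ᵢ | ȳᵢ | A·x̄ᵢ | A·ȳᵢ
bottom flange | 4400.00 | 100.00 | 11.00 | 440000.00 | 48400.00
web | 7200.00 | 100.00 | 172.00 | 720000.00 | 1238400.00
top flange | 2040.00 | 100.00 | 328.00 | 204000.00 | 669120.00
Σ | 13640.00 |  |  | 1364000.00 | 1955920.00
X̄ = 1364000.00 / 13640.00 = 100.00 mm
Ȳ = 1955920.00 / 13640.00 = 143.40 mm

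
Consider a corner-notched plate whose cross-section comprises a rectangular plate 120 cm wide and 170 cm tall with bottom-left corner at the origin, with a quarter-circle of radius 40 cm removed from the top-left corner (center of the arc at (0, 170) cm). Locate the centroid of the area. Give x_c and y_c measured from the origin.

x_c = 62.82 cm, y_c = 80.53 cm

plate: A = 120 × 170 = 20400.00, centroid at (60.00, 85.00).
removed quarter-circle: A = −¼π·40² = -1256.64, centroid at (16.98, 153.02).
ΣA = 19143.36 cm²
ΣAx_c = (20400.00)(60.00) + (-1256.64)(16.98) = 1202666.67 cm³
ΣAy_c = (20400.00)(85.00) + (-1256.64)(153.02) = 1541705.03 cm³
x_c = 1202666.67 / 19143.36 = 62.82 cm
y_c = 1541705.03 / 19143.36 = 80.53 cm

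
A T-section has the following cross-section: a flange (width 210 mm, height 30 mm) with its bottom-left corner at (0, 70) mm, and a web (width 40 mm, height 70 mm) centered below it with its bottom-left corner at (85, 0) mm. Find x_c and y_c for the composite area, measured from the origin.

web: A = 40 × 70 = 2800.00, centroid at (105.00, 35.00).
flange: A = 210 × 30 = 6300.00, centroid at (105.00, 85.00).
ΣA = 9100.00 mm², ΣAx_c = 955500.00 mm³, ΣAy_c = 633500.00 mm³.
x_c = 955500.00/9100.00 = 105.00 mm; y_c = 633500.00/9100.00 = 69.62 mm.

x_c = 105.00 mm, y_c = 69.62 mm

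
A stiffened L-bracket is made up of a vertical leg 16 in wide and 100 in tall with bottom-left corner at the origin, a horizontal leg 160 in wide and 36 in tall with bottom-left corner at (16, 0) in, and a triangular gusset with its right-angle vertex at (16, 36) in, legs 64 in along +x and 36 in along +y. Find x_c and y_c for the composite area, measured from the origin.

x_c = 71.52 in, y_c = 28.08 in

vertical leg: A = 16 × 100 = 1600.00, centroid at (8.00, 50.00).
horizontal leg: A = 160 × 36 = 5760.00, centroid at (96.00, 18.00).
gusset: A = ½·64·36 = 1152.00, centroid at (37.33, 48.00).
ΣA = 8512.00 in²
ΣAx_c = (1600.00)(8.00) + (5760.00)(96.00) + (1152.00)(37.33) = 608768.00 in³
ΣAy_c = (1600.00)(50.00) + (5760.00)(18.00) + (1152.00)(48.00) = 238976.00 in³
x_c = 608768.00 / 8512.00 = 71.52 in
y_c = 238976.00 / 8512.00 = 28.08 in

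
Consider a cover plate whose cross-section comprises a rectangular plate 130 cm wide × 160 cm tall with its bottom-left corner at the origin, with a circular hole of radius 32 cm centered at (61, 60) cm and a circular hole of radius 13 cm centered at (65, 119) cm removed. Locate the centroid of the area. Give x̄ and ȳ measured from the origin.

plate: A = 130 × 160 = 20800.00, centroid at (65.00, 80.00).
hole 1: A = −π·32² = -3216.99, centroid at (61.00, 60.00).
hole 2: A = −π·13² = -530.93, centroid at (65.00, 119.00).
ΣA = 17052.08 cm²
ΣAx̄ = (20800.00)(65.00) + (-3216.99)(61.00) + (-530.93)(65.00) = 1121253.16 cm³
ΣAȳ = (20800.00)(80.00) + (-3216.99)(60.00) + (-530.93)(119.00) = 1407799.98 cm³
x̄ = 1121253.16 / 17052.08 = 65.75 cm
ȳ = 1407799.98 / 17052.08 = 82.56 cm

x̄ = 65.75 cm, ȳ = 82.56 cm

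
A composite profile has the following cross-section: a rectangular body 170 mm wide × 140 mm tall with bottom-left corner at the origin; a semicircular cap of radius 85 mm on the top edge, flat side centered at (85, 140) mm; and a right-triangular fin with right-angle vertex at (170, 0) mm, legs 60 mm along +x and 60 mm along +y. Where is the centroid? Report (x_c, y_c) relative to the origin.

x_c = 90.12 mm, y_c = 100.15 mm

rectangular body: A = 170 × 140 = 23800.00, centroid at (85.00, 70.00).
semicircular top: A = ½π·85² = 11349.00, centroid at (85.00, 176.08).
triangular fin: A = ½·60·60 = 1800.00, centroid at (190.00, 20.00).
ΣA = 36949.00 mm²
ΣAx_c = (23800.00)(85.00) + (11349.00)(85.00) + (1800.00)(190.00) = 3329665.29 mm³
ΣAy_c = (23800.00)(70.00) + (11349.00)(176.08) + (1800.00)(20.00) = 3700277.15 mm³
x_c = 3329665.29 / 36949.00 = 90.12 mm
y_c = 3700277.15 / 36949.00 = 100.15 mm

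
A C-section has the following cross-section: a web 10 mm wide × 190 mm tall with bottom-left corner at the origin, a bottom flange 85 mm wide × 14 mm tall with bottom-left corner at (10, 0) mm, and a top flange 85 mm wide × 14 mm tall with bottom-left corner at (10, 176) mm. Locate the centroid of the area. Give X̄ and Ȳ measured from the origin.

web: A = 10 × 190 = 1900.00, centroid at (5.00, 95.00).
bottom flange: A = 85 × 14 = 1190.00, centroid at (52.50, 7.00).
top flange: A = 85 × 14 = 1190.00, centroid at (52.50, 183.00).
ΣA = 4280.00 mm², ΣAX̄ = 134450.00 mm³, ΣAȲ = 406600.00 mm³.
X̄ = 134450.00/4280.00 = 31.41 mm; Ȳ = 406600.00/4280.00 = 95.00 mm.

X̄ = 31.41 mm, Ȳ = 95.00 mm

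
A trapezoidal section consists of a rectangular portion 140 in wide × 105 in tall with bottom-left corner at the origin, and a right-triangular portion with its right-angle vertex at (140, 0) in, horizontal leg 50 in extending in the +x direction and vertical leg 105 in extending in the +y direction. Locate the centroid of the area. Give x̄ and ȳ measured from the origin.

x̄ = 83.13 in, ȳ = 49.85 in

Part | A | x̄ᵢ | ȳᵢ | A·x̄ᵢ | A·ȳᵢ
rectangular portion | 14700.00 | 70.00 | 52.50 | 1029000.00 | 771750.00
triangular portion | 2625.00 | 156.67 | 35.00 | 411250.00 | 91875.00
Σ | 17325.00 |  |  | 1440250.00 | 863625.00
x̄ = 1440250.00 / 17325.00 = 83.13 in
ȳ = 863625.00 / 17325.00 = 49.85 in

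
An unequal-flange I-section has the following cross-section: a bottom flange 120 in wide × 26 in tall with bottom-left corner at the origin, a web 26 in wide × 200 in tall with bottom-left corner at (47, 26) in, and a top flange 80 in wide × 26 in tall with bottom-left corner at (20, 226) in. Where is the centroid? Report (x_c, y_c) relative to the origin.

x_c = 60.00 in, y_c = 114.70 in

bottom flange: A = 120 × 26 = 3120.00, centroid at (60.00, 13.00).
web: A = 26 × 200 = 5200.00, centroid at (60.00, 126.00).
top flange: A = 80 × 26 = 2080.00, centroid at (60.00, 239.00).
ΣA = 10400.00 in², ΣAx_c = 624000.00 in³, ΣAy_c = 1192880.00 in³.
x_c = 624000.00/10400.00 = 60.00 in; y_c = 1192880.00/10400.00 = 114.70 in.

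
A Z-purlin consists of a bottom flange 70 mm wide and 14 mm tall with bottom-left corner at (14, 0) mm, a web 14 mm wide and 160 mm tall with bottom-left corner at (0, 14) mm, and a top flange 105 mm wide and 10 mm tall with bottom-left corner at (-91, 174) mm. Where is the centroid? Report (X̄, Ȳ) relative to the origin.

X̄ = 5.45 mm, Ȳ = 94.93 mm

bottom flange: A = 70 × 14 = 980.00, centroid at (49.00, 7.00).
web: A = 14 × 160 = 2240.00, centroid at (7.00, 94.00).
top flange: A = 105 × 10 = 1050.00, centroid at (-38.50, 179.00).
ΣA = 4270.00 mm², ΣAX̄ = 23275.00 mm³, ΣAȲ = 405370.00 mm³.
X̄ = 23275.00/4270.00 = 5.45 mm; Ȳ = 405370.00/4270.00 = 94.93 mm.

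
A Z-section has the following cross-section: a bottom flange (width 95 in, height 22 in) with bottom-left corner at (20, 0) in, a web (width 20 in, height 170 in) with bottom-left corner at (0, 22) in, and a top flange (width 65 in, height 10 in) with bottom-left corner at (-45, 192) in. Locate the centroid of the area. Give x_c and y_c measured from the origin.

x_c = 27.19 in, y_c = 83.85 in

bottom flange: A = 95 × 22 = 2090.00, centroid at (67.50, 11.00).
web: A = 20 × 170 = 3400.00, centroid at (10.00, 107.00).
top flange: A = 65 × 10 = 650.00, centroid at (-12.50, 197.00).
ΣA = 6140.00 in²
ΣAx_c = (2090.00)(67.50) + (3400.00)(10.00) + (650.00)(-12.50) = 166950.00 in³
ΣAy_c = (2090.00)(11.00) + (3400.00)(107.00) + (650.00)(197.00) = 514840.00 in³
x_c = 166950.00 / 6140.00 = 27.19 in
y_c = 514840.00 / 6140.00 = 83.85 in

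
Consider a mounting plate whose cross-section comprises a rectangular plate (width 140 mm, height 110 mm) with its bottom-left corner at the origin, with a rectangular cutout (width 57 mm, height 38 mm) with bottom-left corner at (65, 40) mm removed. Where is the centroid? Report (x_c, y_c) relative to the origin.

plate: A = 140 × 110 = 15400.00, centroid at (70.00, 55.00).
hole: A = −(57 × 38) = -2166.00, centroid at (93.50, 59.00).
ΣA = 13234.00 mm², ΣAx_c = 875479.00 mm³, ΣAy_c = 719206.00 mm³.
x_c = 875479.00/13234.00 = 66.15 mm; y_c = 719206.00/13234.00 = 54.35 mm.

x_c = 66.15 mm, y_c = 54.35 mm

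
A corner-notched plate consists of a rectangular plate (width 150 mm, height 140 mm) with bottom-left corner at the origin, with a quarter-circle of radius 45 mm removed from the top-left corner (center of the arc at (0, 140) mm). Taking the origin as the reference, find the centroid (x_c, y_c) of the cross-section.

x_c = 79.58 mm, y_c = 65.83 mm

plate: A = 150 × 140 = 21000.00, centroid at (75.00, 70.00).
removed quarter-circle: A = −¼π·45² = -1590.43, centroid at (19.10, 120.90).
ΣA = 19409.57 mm², ΣAx_c = 1544625.00 mm³, ΣAy_c = 1277714.62 mm³.
x_c = 1544625.00/19409.57 = 79.58 mm; y_c = 1277714.62/19409.57 = 65.83 mm.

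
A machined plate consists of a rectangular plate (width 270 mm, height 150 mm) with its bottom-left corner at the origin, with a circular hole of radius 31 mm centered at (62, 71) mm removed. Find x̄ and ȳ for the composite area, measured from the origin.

Part | A | x̄ᵢ | ȳᵢ | A·x̄ᵢ | A·ȳᵢ
plate | 40500.00 | 135.00 | 75.00 | 5467500.00 | 3037500.00
hole | -3019.07 | 62.00 | 71.00 | -187182.37 | -214354.01
Σ | 37480.93 |  |  | 5280317.63 | 2823145.99
x̄ = 5280317.63 / 37480.93 = 140.88 mm
ȳ = 2823145.99 / 37480.93 = 75.32 mm

x̄ = 140.88 mm, ȳ = 75.32 mm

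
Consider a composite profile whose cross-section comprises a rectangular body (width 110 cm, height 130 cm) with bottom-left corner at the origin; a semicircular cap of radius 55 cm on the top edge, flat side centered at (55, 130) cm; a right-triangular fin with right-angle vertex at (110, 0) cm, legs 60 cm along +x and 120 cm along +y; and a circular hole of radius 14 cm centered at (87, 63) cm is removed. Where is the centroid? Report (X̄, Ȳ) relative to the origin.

Part | A | x̄ᵢ | ȳᵢ | A·x̄ᵢ | A·ȳᵢ
rectangular body | 14300.00 | 55.00 | 65.00 | 786500.00 | 929500.00
semicircular top | 4751.66 | 55.00 | 153.34 | 261341.24 | 728632.32
triangular fin | 3600.00 | 130.00 | 40.00 | 468000.00 | 144000.00
hole | -615.75 | 87.00 | 63.00 | -53570.44 | -38792.39
Σ | 22035.91 |  |  | 1462270.80 | 1763339.94
X̄ = 1462270.80 / 22035.91 = 66.36 cm
Ȳ = 1763339.94 / 22035.91 = 80.02 cm

X̄ = 66.36 cm, Ȳ = 80.02 cm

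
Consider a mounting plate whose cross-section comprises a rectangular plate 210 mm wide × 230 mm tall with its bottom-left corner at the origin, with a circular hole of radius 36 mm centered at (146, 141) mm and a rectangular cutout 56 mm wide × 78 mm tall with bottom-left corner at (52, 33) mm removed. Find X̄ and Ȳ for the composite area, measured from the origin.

plate: A = 210 × 230 = 48300.00, centroid at (105.00, 115.00).
hole 1: A = −π·36² = -4071.50, centroid at (146.00, 141.00).
hole 2: A = −(56 × 78) = -4368.00, centroid at (80.00, 72.00).
ΣA = 39860.50 mm²
ΣAX̄ = (48300.00)(105.00) + (-4071.50)(146.00) + (-4368.00)(80.00) = 4127620.40 mm³
ΣAȲ = (48300.00)(115.00) + (-4071.50)(141.00) + (-4368.00)(72.00) = 4665921.92 mm³
X̄ = 4127620.40 / 39860.50 = 103.55 mm
Ȳ = 4665921.92 / 39860.50 = 117.06 mm

X̄ = 103.55 mm, Ȳ = 117.06 mm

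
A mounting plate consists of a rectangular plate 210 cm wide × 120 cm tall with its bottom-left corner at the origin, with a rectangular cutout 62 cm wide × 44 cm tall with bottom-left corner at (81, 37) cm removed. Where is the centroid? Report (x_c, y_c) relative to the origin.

Part | A | x̄ᵢ | ȳᵢ | A·x̄ᵢ | A·ȳᵢ
plate | 25200.00 | 105.00 | 60.00 | 2646000.00 | 1512000.00
hole | -2728.00 | 112.00 | 59.00 | -305536.00 | -160952.00
Σ | 22472.00 |  |  | 2340464.00 | 1351048.00
x_c = 2340464.00 / 22472.00 = 104.15 cm
y_c = 1351048.00 / 22472.00 = 60.12 cm

x_c = 104.15 cm, y_c = 60.12 cm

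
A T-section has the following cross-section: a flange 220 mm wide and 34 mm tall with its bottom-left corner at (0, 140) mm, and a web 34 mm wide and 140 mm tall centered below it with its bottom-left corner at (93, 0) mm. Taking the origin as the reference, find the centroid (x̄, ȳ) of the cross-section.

web: A = 34 × 140 = 4760.00, centroid at (110.00, 70.00).
flange: A = 220 × 34 = 7480.00, centroid at (110.00, 157.00).
ΣA = 12240.00 mm², ΣAx̄ = 1346400.00 mm³, ΣAȳ = 1507560.00 mm³.
x̄ = 1346400.00/12240.00 = 110.00 mm; ȳ = 1507560.00/12240.00 = 123.17 mm.

x̄ = 110.00 mm, ȳ = 123.17 mm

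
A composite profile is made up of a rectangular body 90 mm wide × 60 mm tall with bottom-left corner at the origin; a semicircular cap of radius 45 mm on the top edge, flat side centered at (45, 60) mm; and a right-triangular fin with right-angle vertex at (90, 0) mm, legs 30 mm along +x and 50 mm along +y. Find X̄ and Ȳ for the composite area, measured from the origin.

rectangular body: A = 90 × 60 = 5400.00, centroid at (45.00, 30.00).
semicircular top: A = ½π·45² = 3180.86, centroid at (45.00, 79.10).
triangular fin: A = ½·30·50 = 750.00, centroid at (100.00, 16.67).
ΣA = 9330.86 mm², ΣAX̄ = 461138.82 mm³, ΣAȲ = 426101.75 mm³.
X̄ = 461138.82/9330.86 = 49.42 mm; Ȳ = 426101.75/9330.86 = 45.67 mm.

X̄ = 49.42 mm, Ȳ = 45.67 mm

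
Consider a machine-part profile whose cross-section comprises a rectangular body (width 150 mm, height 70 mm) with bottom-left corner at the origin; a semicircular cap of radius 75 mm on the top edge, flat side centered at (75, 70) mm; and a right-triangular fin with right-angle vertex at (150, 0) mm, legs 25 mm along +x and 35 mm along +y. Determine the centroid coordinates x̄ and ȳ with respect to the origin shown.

x̄ = 76.84 mm, ȳ = 64.35 mm

Part | A | x̄ᵢ | ȳᵢ | A·x̄ᵢ | A·ȳᵢ
rectangular body | 10500.00 | 75.00 | 35.00 | 787500.00 | 367500.00
semicircular top | 8835.73 | 75.00 | 101.83 | 662679.70 | 899751.05
triangular fin | 437.50 | 158.33 | 11.67 | 69270.83 | 5104.17
Σ | 19773.23 |  |  | 1519450.53 | 1272355.22
x̄ = 1519450.53 / 19773.23 = 76.84 mm
ȳ = 1272355.22 / 19773.23 = 64.35 mm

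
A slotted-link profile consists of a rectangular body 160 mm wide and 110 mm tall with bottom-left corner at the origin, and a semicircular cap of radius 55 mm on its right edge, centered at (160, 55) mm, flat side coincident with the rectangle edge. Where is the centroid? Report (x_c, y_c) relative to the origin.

rectangular body: A = 160 × 110 = 17600.00, centroid at (80.00, 55.00).
semicircular end: A = ½π·55² = 4751.66, centroid at (183.34, 55.00).
ΣA = 22351.66 mm², ΣAx_c = 2279182.09 mm³, ΣAy_c = 1229341.24 mm³.
x_c = 2279182.09/22351.66 = 101.97 mm; y_c = 1229341.24/22351.66 = 55.00 mm.

x_c = 101.97 mm, y_c = 55.00 mm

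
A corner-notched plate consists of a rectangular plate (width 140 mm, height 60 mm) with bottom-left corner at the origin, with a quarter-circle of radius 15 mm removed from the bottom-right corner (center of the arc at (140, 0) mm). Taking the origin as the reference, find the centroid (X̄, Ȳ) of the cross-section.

plate: A = 140 × 60 = 8400.00, centroid at (70.00, 30.00).
removed quarter-circle: A = −¼π·15² = -176.71, centroid at (133.63, 6.37).
ΣA = 8223.29 mm²
ΣAX̄ = (8400.00)(70.00) + (-176.71)(133.63) = 564384.96 mm³
ΣAȲ = (8400.00)(30.00) + (-176.71)(6.37) = 250875.00 mm³
X̄ = 564384.96 / 8223.29 = 68.63 mm
Ȳ = 250875.00 / 8223.29 = 30.51 mm

X̄ = 68.63 mm, Ȳ = 30.51 mm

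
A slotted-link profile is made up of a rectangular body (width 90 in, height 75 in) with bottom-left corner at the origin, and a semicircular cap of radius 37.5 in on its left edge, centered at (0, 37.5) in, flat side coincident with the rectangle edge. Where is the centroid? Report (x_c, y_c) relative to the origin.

Part | A | x̄ᵢ | ȳᵢ | A·x̄ᵢ | A·ȳᵢ
rectangular body | 6750.00 | 45.00 | 37.50 | 303750.00 | 253125.00
semicircular end | 2208.93 | -15.92 | 37.50 | -35156.25 | 82834.96
Σ | 8958.93 |  |  | 268593.75 | 335959.96
x_c = 268593.75 / 8958.93 = 29.98 in
y_c = 335959.96 / 8958.93 = 37.50 in

x_c = 29.98 in, y_c = 37.50 in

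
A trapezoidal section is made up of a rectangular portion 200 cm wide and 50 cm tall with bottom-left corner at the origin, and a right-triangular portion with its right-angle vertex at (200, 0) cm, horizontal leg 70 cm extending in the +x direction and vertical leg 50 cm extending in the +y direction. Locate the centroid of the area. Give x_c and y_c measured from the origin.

rectangular portion: A = 200 × 50 = 10000.00, centroid at (100.00, 25.00).
triangular portion: A = ½·70·50 = 1750.00, centroid at (223.33, 16.67).
ΣA = 11750.00 cm², ΣAx_c = 1390833.33 cm³, ΣAy_c = 279166.67 cm³.
x_c = 1390833.33/11750.00 = 118.37 cm; y_c = 279166.67/11750.00 = 23.76 cm.

x_c = 118.37 cm, y_c = 23.76 cm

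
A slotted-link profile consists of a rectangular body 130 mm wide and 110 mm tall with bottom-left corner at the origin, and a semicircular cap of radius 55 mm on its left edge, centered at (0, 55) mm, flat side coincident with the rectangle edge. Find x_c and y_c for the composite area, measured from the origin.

Part | A | x̄ᵢ | ȳᵢ | A·x̄ᵢ | A·ȳᵢ
rectangular body | 14300.00 | 65.00 | 55.00 | 929500.00 | 786500.00
semicircular end | 4751.66 | -23.34 | 55.00 | -110916.67 | 261341.24
Σ | 19051.66 |  |  | 818583.33 | 1047841.24
x_c = 818583.33 / 19051.66 = 42.97 mm
y_c = 1047841.24 / 19051.66 = 55.00 mm

x_c = 42.97 mm, y_c = 55.00 mm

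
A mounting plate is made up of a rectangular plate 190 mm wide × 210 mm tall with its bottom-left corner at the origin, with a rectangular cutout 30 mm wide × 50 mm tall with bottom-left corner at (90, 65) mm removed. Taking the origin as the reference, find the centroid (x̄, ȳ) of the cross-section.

x̄ = 94.61 mm, ȳ = 105.59 mm

plate: A = 190 × 210 = 39900.00, centroid at (95.00, 105.00).
hole: A = −(30 × 50) = -1500.00, centroid at (105.00, 90.00).
ΣA = 38400.00 mm², ΣAx̄ = 3633000.00 mm³, ΣAȳ = 4054500.00 mm³.
x̄ = 3633000.00/38400.00 = 94.61 mm; ȳ = 4054500.00/38400.00 = 105.59 mm.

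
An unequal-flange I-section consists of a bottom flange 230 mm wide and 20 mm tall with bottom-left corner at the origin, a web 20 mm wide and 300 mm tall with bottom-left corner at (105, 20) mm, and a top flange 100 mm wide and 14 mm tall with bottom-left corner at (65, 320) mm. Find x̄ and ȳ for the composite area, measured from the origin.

bottom flange: A = 230 × 20 = 4600.00, centroid at (115.00, 10.00).
web: A = 20 × 300 = 6000.00, centroid at (115.00, 170.00).
top flange: A = 100 × 14 = 1400.00, centroid at (115.00, 327.00).
ΣA = 12000.00 mm²
ΣAx̄ = (4600.00)(115.00) + (6000.00)(115.00) + (1400.00)(115.00) = 1380000.00 mm³
ΣAȳ = (4600.00)(10.00) + (6000.00)(170.00) + (1400.00)(327.00) = 1523800.00 mm³
x̄ = 1380000.00 / 12000.00 = 115.00 mm
ȳ = 1523800.00 / 12000.00 = 126.98 mm

x̄ = 115.00 mm, ȳ = 126.98 mm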